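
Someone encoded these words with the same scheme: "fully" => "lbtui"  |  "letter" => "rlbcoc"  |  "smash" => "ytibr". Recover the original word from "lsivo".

In fully: f→l is +6, u→b is +7, l→t is +8, l→u is +9 — the shift increases by 1 each position. Letter i (0-indexed) is shifted by i+6, so successive shifts are 6, 7, 8, ….
Decoding lsivo: l−6=f, s−7=l, i−8=a, v−9=m, o−10=e.

flame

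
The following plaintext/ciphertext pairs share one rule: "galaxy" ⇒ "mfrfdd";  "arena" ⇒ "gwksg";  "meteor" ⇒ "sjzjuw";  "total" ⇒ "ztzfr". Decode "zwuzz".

trout

The shifts repeat in a cycle of length 2: positions 0,1,… shift by +6, +5, then the pattern repeats.
Reversing it on zwuzz: z−6=t, w−5=r, u−6=o, z−5=u, z−6=t.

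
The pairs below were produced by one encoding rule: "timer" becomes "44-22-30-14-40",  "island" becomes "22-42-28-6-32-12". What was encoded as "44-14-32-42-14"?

With a=1..z=26, the number is 2·pos + 4.
Decoding 44-14-32-42-14: 44→(44−4)÷2=20=t, 14→(14−4)÷2=5=e, 32→(32−4)÷2=14=n, 42→(42−4)÷2=19=s, 14→(14−4)÷2=5=e.

tense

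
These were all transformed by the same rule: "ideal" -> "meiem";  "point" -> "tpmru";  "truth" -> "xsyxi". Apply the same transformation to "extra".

A repeating key of period 3 is used — shifts +4, +1, +4 over and over.
For extra: e+4=i, x+1=y, t+4=x, r+4=v, a+1=b.

iyxvb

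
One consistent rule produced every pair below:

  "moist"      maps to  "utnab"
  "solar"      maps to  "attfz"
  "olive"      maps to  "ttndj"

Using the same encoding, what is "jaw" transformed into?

rfe

Two shifts are in play — +5 for a/e/i/o/u, +8 for every other letter.
Applying it to jaw: j(cons)+8=r, a(vowel)+5=f, w(cons)+8=e.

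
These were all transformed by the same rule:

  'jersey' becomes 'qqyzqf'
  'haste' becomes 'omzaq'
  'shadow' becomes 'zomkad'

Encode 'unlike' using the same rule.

The shift depends on letter class: consonant j→q is +7, but vowel e→q is +12. Two shifts are in play — +12 for a/e/i/o/u, +7 for every other letter.
On unlike: u(vowel)+12=g, n(cons)+7=u, l(cons)+7=s, i(vowel)+12=u, k(cons)+7=r, e(vowel)+12=q.

gusurq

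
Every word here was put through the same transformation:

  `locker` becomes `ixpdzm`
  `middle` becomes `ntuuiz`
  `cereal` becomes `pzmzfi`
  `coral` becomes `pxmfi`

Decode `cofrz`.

phase

Each letter's alphabet position (a=0..z=25) is mapped through 5·x+5 mod 26 — an affine cipher.
Reversing it on cofrz: c(2)→21·(2−5)≡15=p; o(14)→21·(14−5)≡7=h; f(5)→21·(5−5)≡0=a; r(17)→21·(17−5)≡18=s; z(25)→21·(25−5)≡4=e (all mod 26).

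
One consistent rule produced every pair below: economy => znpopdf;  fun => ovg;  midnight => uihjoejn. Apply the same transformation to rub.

cvs

The output letters match the input read backwards, each shifted +1: economy reversed is ymonoce. Two steps: reverse the string, then apply a Caesar shift of +1.
Applying it to rub: reverse → bur; then shift: b+1=c, u+1=v, r+1=s.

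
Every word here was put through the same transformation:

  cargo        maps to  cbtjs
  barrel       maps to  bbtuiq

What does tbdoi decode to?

table

In cargo: c→c is +0, a→b is +1, r→t is +2, g→j is +3 — the shift increases by 1 each position. Each letter shifts forward by its position index (0, 1, 2, …) — the shift grows by one for each successive letter.
Reversing it on tbdoi: t−0=t, b−1=a, d−2=b, o−3=l, i−4=e.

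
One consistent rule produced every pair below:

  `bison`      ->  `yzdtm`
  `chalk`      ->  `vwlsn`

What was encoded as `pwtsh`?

while

The output letters match the input read backwards, each shifted +11: bison reversed is nosib. Read the word backwards and shift each letter +11.
Reversing it on pwtsh: shift back: p−11=e, w−11=l, t−11=i, s−11=h, h−11=w → elihw; then reverse → while.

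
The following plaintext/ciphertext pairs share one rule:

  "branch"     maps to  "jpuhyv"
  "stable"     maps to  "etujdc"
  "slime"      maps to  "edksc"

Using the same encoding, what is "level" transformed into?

b(1)→j(9) and r(17)→p(15) fit y≡15x+20 (mod 26); the inverse of 15 mod 26 is 7. This is an affine cipher: with a=0,…,z=25, each position x becomes (15x+20) mod 26.
For level: l(11)→15·11+20≡3=d; e(4)→15·4+20≡2=c; v(21)→15·21+20≡23=x; e(4)→15·4+20≡2=c; l(11)→15·11+20≡3=d (all mod 26).

dcxcd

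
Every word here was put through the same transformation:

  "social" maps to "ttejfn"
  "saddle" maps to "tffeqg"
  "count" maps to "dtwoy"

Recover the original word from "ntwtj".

mouse

A repeating key of period 3 is used — shifts +1, +5, +2 over and over.
Undoing it on ntwtj: n−1=m, t−5=o, w−2=u, t−1=s, j−5=e.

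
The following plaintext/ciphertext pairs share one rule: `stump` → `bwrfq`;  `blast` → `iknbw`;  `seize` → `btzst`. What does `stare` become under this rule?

bwngt

s(18)→b(1) and t(19)→w(22) fit y≡21x+13 (mod 26); the inverse of 21 mod 26 is 5. This is an affine cipher: with a=0,…,z=25, each position x becomes (21x+13) mod 26.
Applying it to stare: s(18)→21·18+13≡1=b; t(19)→21·19+13≡22=w; a(0)→21·0+13≡13=n; r(17)→21·17+13≡6=g; e(4)→21·4+13≡19=t (all mod 26).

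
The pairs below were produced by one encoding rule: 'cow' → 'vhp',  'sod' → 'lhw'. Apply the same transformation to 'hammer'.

Each letter is shifted forward by 19 in the alphabet (a Caesar shift of +19).
On hammer: h+19=a, a+19=t, m+19=f, m+19=f, e+19=x, r+19=k.

atffxk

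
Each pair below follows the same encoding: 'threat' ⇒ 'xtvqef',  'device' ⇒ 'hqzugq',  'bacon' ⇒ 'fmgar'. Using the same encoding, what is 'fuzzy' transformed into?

jgdlc

A repeating key of period 2 is used — shifts +4, +12 over and over.
On fuzzy: f+4=j, u+12=g, z+4=d, z+12=l, y+4=c.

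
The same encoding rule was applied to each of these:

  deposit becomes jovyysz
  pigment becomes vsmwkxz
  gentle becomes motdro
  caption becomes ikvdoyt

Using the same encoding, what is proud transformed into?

vbuej

Shifts by position in deposit: pos 0: d→j (+6), pos 1: e→o (+10), pos 2: p→v (+6), pos 3: o→y (+10) — repeating every 2. It's a Vigenère-style cipher with numeric key [6,10]: position i shifts by key[i mod 2].
For proud: p+6=v, r+10=b, o+6=u, u+10=e, d+6=j.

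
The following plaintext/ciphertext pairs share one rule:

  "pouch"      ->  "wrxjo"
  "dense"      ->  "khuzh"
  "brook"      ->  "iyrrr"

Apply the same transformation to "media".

The shift depends on letter class: consonant p→w is +7, but vowel o→r is +3. The rule splits by letter class: vowels +3, consonants +7.
On media: m(cons)+7=t, e(vowel)+3=h, d(cons)+7=k, i(vowel)+3=l, a(vowel)+3=d.

thkld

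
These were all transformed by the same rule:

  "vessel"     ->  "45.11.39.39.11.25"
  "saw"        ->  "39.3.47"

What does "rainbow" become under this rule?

v(#22)→45 and e(#5)→11: differences scale by 2, so n = 2·pos + 1. Each letter becomes 2×(its alphabet position, a=1..z=26) + 1.
For rainbow: r=18→37, a=1→3, i=9→19, n=14→29, b=2→5, o=15→31, w=23→47.

37.3.19.29.5.31.47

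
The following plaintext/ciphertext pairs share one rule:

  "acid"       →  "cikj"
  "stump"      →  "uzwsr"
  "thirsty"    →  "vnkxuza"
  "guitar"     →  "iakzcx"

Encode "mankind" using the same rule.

ogpqktf

Shifts by position in acid: pos 0: a→c (+2), pos 1: c→i (+6), pos 2: i→k (+2), pos 3: d→j (+6) — repeating every 2. A repeating key of period 2 is used — shifts +2, +6 over and over.
On mankind: m+2=o, a+6=g, n+2=p, k+6=q, i+2=k, n+6=t, d+2=f.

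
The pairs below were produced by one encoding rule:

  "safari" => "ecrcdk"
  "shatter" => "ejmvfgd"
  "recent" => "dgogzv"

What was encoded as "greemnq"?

The shifts repeat in a cycle of length 2: positions 0,1,… shift by +12, +2, then the pattern repeats.
Undoing it on greemnq: g−12=u, r−2=p, e−12=s, e−2=c, m−12=a, n−2=l, q−12=e.

upscale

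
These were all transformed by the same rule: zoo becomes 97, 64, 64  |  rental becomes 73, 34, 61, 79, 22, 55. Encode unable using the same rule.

z(#26)→97 and o(#15)→64: differences scale by 3, so n = 3·pos + 19. The formula is n = 3×(alphabet index, a=1) + 19.
Applying it to unable: u=21→82, n=14→61, a=1→22, b=2→25, l=12→55, e=5→34.

82, 61, 22, 25, 55, 34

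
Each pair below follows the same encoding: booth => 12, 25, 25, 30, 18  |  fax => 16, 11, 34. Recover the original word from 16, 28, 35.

fry

b is letter #2 and maps to 12: an offset of 10. Letters become their 1-based position plus 10 (so a→11, b→12, …).
Undoing it on 16, 28, 35: 16→(16−10)÷1=6=f, 28→(28−10)÷1=18=r, 35→(35−10)÷1=25=y.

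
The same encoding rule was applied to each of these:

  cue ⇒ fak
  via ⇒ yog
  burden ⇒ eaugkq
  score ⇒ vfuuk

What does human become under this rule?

The shift depends on letter class: consonant c→f is +3, but vowel u→a is +6. Vowels shift forward by 6 and consonants shift forward by 3.
For human: h(cons)+3=k, u(vowel)+6=a, m(cons)+3=p, a(vowel)+6=g, n(cons)+3=q.

kapgq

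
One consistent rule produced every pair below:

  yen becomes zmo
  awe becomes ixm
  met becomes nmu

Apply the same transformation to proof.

The shift depends on letter class: consonant y→z is +1, but vowel e→m is +8. The rule splits by letter class: vowels +8, consonants +1.
For proof: p(cons)+1=q, r(cons)+1=s, o(vowel)+8=w, o(vowel)+8=w, f(cons)+1=g.

qswwg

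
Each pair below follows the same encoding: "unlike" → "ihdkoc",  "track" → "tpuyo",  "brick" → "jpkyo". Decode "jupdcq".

Each letter's alphabet position (a=0..z=25) is mapped through 15·x+20 mod 26 — an affine cipher.
Reversing it on jupdcq: j(9)→7·(9−20)≡1=b; u(20)→7·(20−20)≡0=a; p(15)→7·(15−20)≡17=r; d(3)→7·(3−20)≡11=l; c(2)→7·(2−20)≡4=e; q(16)→7·(16−20)≡24=y (all mod 26).

barley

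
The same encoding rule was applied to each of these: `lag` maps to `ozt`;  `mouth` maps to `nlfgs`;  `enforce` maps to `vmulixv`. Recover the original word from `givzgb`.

Each pair mirrors across the alphabet (l↔o, a↔z, g↔t): positions sum to 25. This is the alphabet-reversal cipher (Atbash): a becomes z, b becomes y, etc.
Reversing it on givzgb: g↔t, i↔r, v↔e, z↔a, g↔t, b↔y.

treaty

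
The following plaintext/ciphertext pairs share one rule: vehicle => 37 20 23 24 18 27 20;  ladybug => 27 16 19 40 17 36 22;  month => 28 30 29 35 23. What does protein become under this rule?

31 33 30 35 20 24 29

Letters become their 1-based position plus 15 (so a→16, b→17, …).
For protein: p=16→31, r=18→33, o=15→30, t=20→35, e=5→20, i=9→24, n=14→29.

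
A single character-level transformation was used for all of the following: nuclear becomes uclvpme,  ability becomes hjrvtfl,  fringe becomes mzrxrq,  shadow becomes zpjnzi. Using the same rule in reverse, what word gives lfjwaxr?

example

In nuclear: n→u is +7, u→c is +8, c→l is +9, l→v is +10 — the shift increases by 1 each position. Letter i (0-indexed) is shifted by i+7, so successive shifts are 7, 8, 9, ….
Undoing it on lfjwaxr: l−7=e, f−8=x, j−9=a, w−10=m, a−11=p, x−12=l, r−13=e.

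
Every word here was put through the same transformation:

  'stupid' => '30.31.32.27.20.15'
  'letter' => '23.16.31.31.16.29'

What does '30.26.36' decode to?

soy

s is letter #19 and maps to 30: an offset of 11. The number is (letter's place in the alphabet, a=1) + 11.
Reversing it on 30.26.36: 30→(30−11)÷1=19=s, 26→(26−11)÷1=15=o, 36→(36−11)÷1=25=y.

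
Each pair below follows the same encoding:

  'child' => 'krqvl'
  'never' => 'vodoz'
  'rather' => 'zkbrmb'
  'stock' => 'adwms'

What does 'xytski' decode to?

policy

Shifts by position in child: pos 0: c→k (+8), pos 1: h→r (+10), pos 2: i→q (+8), pos 3: l→v (+10) — repeating every 2. The shifts repeat in a cycle of length 2: positions 0,1,… shift by +8, +10, then the pattern repeats.
Decoding xytski: x−8=p, y−10=o, t−8=l, s−10=i, k−8=c, i−10=y.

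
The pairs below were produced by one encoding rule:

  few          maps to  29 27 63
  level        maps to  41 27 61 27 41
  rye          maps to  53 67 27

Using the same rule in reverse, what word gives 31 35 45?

f(#6)→29 and e(#5)→27: differences scale by 2, so n = 2·pos + 17. With a=1..z=26, the number is 2·pos + 17.
Reversing it on 31 35 45: 31→(31−17)÷2=7=g, 35→(35−17)÷2=9=i, 45→(45−17)÷2=14=n.

gin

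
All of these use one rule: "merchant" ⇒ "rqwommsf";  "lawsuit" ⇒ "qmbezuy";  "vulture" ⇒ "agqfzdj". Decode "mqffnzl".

Shifts by position in merchant: pos 0: m→r (+5), pos 1: e→q (+12), pos 2: r→w (+5), pos 3: c→o (+12) — repeating every 2. The shifts repeat in a cycle of length 2: positions 0,1,… shift by +5, +12, then the pattern repeats.
Undoing it on mqffnzl: m−5=h, q−12=e, f−5=a, f−12=t, n−5=i, z−12=n, l−5=g.

heating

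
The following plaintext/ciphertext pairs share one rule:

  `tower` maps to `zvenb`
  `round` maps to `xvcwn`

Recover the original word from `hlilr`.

beach

The shift increases by 1 at each position, starting from +6: 6, 7, 8, ….
Reversing it on hlilr: h−6=b, l−7=e, i−8=a, l−9=c, r−10=h.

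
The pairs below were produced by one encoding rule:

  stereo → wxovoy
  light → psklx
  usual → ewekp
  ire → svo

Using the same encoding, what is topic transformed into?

The shift depends on letter class: consonant s→w is +4, but vowel e→o is +10. The rule splits by letter class: vowels +10, consonants +4.
For topic: t(cons)+4=x, o(vowel)+10=y, p(cons)+4=t, i(vowel)+10=s, c(cons)+4=g.

xytsg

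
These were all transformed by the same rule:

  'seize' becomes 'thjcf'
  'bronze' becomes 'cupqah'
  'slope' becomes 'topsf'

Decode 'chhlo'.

begin

Shifts by position in seize: pos 0: s→t (+1), pos 1: e→h (+3), pos 2: i→j (+1), pos 3: z→c (+3) — repeating every 2. The shifts repeat in a cycle of length 2: positions 0,1,… shift by +1, +3, then the pattern repeats.
Reversing it on chhlo: c−1=b, h−3=e, h−1=g, l−3=i, o−1=n.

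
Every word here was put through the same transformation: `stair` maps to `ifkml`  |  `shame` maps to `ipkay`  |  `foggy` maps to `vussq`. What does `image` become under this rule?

maksy

Each letter's alphabet position (a=0..z=25) is mapped through 23·x+10 mod 26 — an affine cipher.
For image: i(8)→23·8+10≡12=m; m(12)→23·12+10≡0=a; a(0)→23·0+10≡10=k; g(6)→23·6+10≡18=s; e(4)→23·4+10≡24=y (all mod 26).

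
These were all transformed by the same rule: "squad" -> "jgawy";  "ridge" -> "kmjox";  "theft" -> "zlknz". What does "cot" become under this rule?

The output letters match the input read backwards, each shifted +6: squad reversed is dauqs. Read the word backwards and shift each letter +6.
Applying it to cot: reverse → toc; then shift: t+6=z, o+6=u, c+6=i.

zui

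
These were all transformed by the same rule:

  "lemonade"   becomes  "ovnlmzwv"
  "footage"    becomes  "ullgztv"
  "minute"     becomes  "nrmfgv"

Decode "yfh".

Each pair mirrors across the alphabet (l↔o, e↔v, m↔n): positions sum to 25. This is the alphabet-reversal cipher (Atbash): a becomes z, b becomes y, etc.
Reversing it on yfh: y↔b, f↔u, h↔s.

bus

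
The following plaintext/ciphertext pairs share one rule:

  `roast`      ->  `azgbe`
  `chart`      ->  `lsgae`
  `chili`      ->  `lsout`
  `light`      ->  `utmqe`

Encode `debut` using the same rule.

mphde

A repeating key of period 3 is used — shifts +9, +11, +6 over and over.
Applying it to debut: d+9=m, e+11=p, b+6=h, u+9=d, t+11=e.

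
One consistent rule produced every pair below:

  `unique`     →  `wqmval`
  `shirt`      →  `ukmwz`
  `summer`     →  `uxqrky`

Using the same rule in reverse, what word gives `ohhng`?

In unique: u→w is +2, n→q is +3, i→m is +4, q→v is +5 — the shift increases by 1 each position. The shift increases by 1 at each position, starting from +2: 2, 3, 4, ….
Undoing it on ohhng: o−2=m, h−3=e, h−4=d, n−5=i, g−6=a.

media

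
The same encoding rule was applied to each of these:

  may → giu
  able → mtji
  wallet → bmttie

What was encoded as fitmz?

The word is reversed, then every letter is shifted forward by 8.
Reversing it on fitmz: shift back: f−8=x, i−8=a, t−8=l, m−8=e, z−8=r → xaler; then reverse → relax.

relax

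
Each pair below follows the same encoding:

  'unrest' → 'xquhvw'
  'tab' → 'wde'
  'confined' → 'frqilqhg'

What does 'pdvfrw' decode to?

mascot

Compare letters: u→x is +3, n→q is +3, r→u is +3 — a constant shift. This is a Caesar cipher with shift 3.
Decoding pdvfrw: p−3=m, d−3=a, v−3=s, f−3=c, r−3=o, w−3=t.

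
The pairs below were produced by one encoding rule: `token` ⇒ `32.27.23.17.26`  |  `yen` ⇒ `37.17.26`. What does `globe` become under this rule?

Each letter is replaced by its alphabet position (a=1..z=26) + 12.
Applying it to globe: g=7→19, l=12→24, o=15→27, b=2→14, e=5→17.

19.24.27.14.17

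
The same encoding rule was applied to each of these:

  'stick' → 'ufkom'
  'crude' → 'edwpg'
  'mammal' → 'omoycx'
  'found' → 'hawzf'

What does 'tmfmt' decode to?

radar

Shifts by position in stick: pos 0: s→u (+2), pos 1: t→f (+12), pos 2: i→k (+2), pos 3: c→o (+12) — repeating every 2. A repeating key of period 2 is used — shifts +2, +12 over and over.
Decoding tmfmt: t−2=r, m−12=a, f−2=d, m−12=a, t−2=r.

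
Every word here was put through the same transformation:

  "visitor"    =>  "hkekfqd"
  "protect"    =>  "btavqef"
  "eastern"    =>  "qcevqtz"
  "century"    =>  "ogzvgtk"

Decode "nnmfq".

Shifts by position in visitor: pos 0: v→h (+12), pos 1: i→k (+2), pos 2: s→e (+12), pos 3: i→k (+2) — repeating every 2. A repeating key of period 2 is used — shifts +12, +2 over and over.
Undoing it on nnmfq: n−12=b, n−2=l, m−12=a, f−2=d, q−12=e.

blade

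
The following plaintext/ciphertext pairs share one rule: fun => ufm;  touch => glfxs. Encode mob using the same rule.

Each pair mirrors across the alphabet (f↔u, u↔f, n↔m): positions sum to 25. This is the alphabet-reversal cipher (Atbash): a becomes z, b becomes y, etc.
On mob: m↔n, o↔l, b↔y.

nly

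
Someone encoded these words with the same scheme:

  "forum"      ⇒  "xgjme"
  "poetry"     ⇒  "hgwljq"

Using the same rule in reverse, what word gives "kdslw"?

slate

Compare letters: f→x is +18, o→g is +18, r→j is +18 — a constant shift. It's a constant shift of +18 (ROT18).
Undoing it on kdslw: k−18=s, d−18=l, s−18=a, l−18=t, w−18=e.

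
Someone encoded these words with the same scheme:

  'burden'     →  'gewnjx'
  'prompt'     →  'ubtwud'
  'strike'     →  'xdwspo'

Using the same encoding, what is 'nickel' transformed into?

Shifts by position in burden: pos 0: b→g (+5), pos 1: u→e (+10), pos 2: r→w (+5), pos 3: d→n (+10) — repeating every 2. It's a Vigenère-style cipher with numeric key [5,10]: position i shifts by key[i mod 2].
On nickel: n+5=s, i+10=s, c+5=h, k+10=u, e+5=j, l+10=v.

sshujv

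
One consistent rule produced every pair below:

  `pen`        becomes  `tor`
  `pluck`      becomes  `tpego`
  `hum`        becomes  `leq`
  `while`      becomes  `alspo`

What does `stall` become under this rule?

The shift depends on letter class: consonant p→t is +4, but vowel e→o is +10. Two shifts are in play — +10 for a/e/i/o/u, +4 for every other letter.
For stall: s(cons)+4=w, t(cons)+4=x, a(vowel)+10=k, l(cons)+4=p, l(cons)+4=p.

wxkpp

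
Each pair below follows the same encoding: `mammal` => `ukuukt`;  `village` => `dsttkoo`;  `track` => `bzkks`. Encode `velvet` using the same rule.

dotdob

Two shifts are in play — +10 for a/e/i/o/u, +8 for every other letter.
Applying it to velvet: v(cons)+8=d, e(vowel)+10=o, l(cons)+8=t, v(cons)+8=d, e(vowel)+10=o, t(cons)+8=b.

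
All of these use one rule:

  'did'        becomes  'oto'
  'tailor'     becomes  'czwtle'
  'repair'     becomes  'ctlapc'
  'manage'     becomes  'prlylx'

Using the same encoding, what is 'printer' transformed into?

The output letters match the input read backwards, each shifted +11: did reversed is did. The word is reversed, then every letter is shifted forward by 11.
On printer: reverse → retnirp; then shift: r+11=c, e+11=p, t+11=e, n+11=y, i+11=t, r+11=c, p+11=a.

cpeytca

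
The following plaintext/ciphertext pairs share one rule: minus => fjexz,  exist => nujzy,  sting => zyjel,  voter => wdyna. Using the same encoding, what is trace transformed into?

m(12)→f(5) and i(8)→j(9) fit y≡25x+17 (mod 26); the inverse of 25 mod 26 is 25. Treating letters as 0–25, the rule is x ↦ 25x + 17 (mod 26).
On trace: t(19)→25·19+17≡24=y; r(17)→25·17+17≡0=a; a(0)→25·0+17≡17=r; c(2)→25·2+17≡15=p; e(4)→25·4+17≡13=n (all mod 26).

yarpn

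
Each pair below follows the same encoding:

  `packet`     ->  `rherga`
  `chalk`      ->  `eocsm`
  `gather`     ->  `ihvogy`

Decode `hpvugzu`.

fitness

Shifts by position in packet: pos 0: p→r (+2), pos 1: a→h (+7), pos 2: c→e (+2), pos 3: k→r (+7) — repeating every 2. The shifts repeat in a cycle of length 2: positions 0,1,… shift by +2, +7, then the pattern repeats.
Decoding hpvugzu: h−2=f, p−7=i, v−2=t, u−7=n, g−2=e, z−7=s, u−2=s.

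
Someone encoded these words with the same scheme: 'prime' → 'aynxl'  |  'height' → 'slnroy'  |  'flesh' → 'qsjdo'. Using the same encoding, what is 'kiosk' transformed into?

Shifts by position in prime: pos 0: p→a (+11), pos 1: r→y (+7), pos 2: i→n (+5), pos 3: m→x (+11), pos 4: e→l (+7) — repeating every 3. It's a Vigenère-style cipher with numeric key [11,7,5]: position i shifts by key[i mod 3].
On kiosk: k+11=v, i+7=p, o+5=t, s+11=d, k+7=r.

vptdr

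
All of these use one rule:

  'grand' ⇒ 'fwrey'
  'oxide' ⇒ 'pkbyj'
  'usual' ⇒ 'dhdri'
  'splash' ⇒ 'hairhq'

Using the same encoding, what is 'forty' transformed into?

upwsv

Treating letters as 0–25, the rule is x ↦ 11x + 17 (mod 26).
On forty: f(5)→11·5+17≡20=u; o(14)→11·14+17≡15=p; r(17)→11·17+17≡22=w; t(19)→11·19+17≡18=s; y(24)→11·24+17≡21=v (all mod 26).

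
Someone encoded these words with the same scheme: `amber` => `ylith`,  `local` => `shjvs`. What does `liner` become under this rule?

The output letters match the input read backwards, each shifted +7: amber reversed is rebma. The word is reversed, then every letter is shifted forward by 7.
On liner: reverse → renil; then shift: r+7=y, e+7=l, n+7=u, i+7=p, l+7=s.

ylups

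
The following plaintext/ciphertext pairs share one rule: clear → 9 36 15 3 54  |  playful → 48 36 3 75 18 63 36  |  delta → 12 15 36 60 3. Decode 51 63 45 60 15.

c(#3)→9 and l(#12)→36: differences scale by 3, so n = 3·pos + 0. With a=1..z=26, the number is 3·pos.
Reversing it on 51 63 45 60 15: 51→(51−0)÷3=17=q, 63→(63−0)÷3=21=u, 45→(45−0)÷3=15=o, 60→(60−0)÷3=20=t, 15→(15−0)÷3=5=e.

quote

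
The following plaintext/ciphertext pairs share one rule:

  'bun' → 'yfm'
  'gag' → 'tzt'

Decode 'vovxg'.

elect

Each pair mirrors across the alphabet (b↔y, u↔f, n↔m): positions sum to 25. Letters are reflected about the middle of the alphabet (position → 25−position): Atbash.
Decoding vovxg: v↔e, o↔l, v↔e, x↔c, g↔t.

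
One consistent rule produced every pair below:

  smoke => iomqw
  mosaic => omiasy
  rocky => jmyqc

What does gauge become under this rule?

uaguw

This is an affine cipher: with a=0,…,z=25, each position x becomes (25x+0) mod 26.
Applying it to gauge: g(6)→25·6+0≡20=u; a(0)→25·0+0≡0=a; u(20)→25·20+0≡6=g; g(6)→25·6+0≡20=u; e(4)→25·4+0≡22=w (all mod 26).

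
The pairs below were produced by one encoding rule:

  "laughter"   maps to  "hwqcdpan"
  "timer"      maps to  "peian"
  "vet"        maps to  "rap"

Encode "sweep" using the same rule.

osaal

Every letter moves 22 places later in the alphabet, wrapping around z→a.
Applying it to sweep: s+22=o, w+22=s, e+22=a, e+22=a, p+22=l.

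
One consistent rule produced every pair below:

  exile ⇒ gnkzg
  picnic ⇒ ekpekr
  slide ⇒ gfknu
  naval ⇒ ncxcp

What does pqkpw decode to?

union

The output letters match the input read backwards, each shifted +2: exile reversed is elixe. The word is reversed, then every letter is shifted forward by 2.
Undoing it on pqkpw: shift back: p−2=n, q−2=o, k−2=i, p−2=n, w−2=u → noinu; then reverse → union.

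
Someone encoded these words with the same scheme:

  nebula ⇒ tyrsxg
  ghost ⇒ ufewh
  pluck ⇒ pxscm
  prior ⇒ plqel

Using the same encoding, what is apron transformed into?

gplet

n(13)→t(19) and e(4)→y(24) fit y≡11x+6 (mod 26); the inverse of 11 mod 26 is 19. Treating letters as 0–25, the rule is x ↦ 11x + 6 (mod 26).
For apron: a(0)→11·0+6≡6=g; p(15)→11·15+6≡15=p; r(17)→11·17+6≡11=l; o(14)→11·14+6≡4=e; n(13)→11·13+6≡19=t (all mod 26).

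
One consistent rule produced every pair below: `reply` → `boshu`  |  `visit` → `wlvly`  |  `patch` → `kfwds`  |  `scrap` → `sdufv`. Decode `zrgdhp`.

The output letters match the input read backwards, each shifted +3: reply reversed is ylper. Two steps: reverse the string, then apply a Caesar shift of +3.
Decoding zrgdhp: shift back: z−3=w, r−3=o, g−3=d, d−3=a, h−3=e, p−3=m → wodaem; then reverse → meadow.

meadow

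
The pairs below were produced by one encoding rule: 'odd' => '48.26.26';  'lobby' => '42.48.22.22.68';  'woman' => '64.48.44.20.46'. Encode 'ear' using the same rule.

o(#15)→48 and d(#4)→26: differences scale by 2, so n = 2·pos + 18. The formula is n = 2×(alphabet index, a=1) + 18.
On ear: e=5→28, a=1→20, r=18→54.

28.20.54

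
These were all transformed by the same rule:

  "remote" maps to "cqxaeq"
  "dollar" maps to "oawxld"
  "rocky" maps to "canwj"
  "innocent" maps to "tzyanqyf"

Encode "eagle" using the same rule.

Shifts by position in remote: pos 0: r→c (+11), pos 1: e→q (+12), pos 2: m→x (+11), pos 3: o→a (+12) — repeating every 2. A repeating key of period 2 is used — shifts +11, +12 over and over.
Applying it to eagle: e+11=p, a+12=m, g+11=r, l+12=x, e+11=p.

pmrxp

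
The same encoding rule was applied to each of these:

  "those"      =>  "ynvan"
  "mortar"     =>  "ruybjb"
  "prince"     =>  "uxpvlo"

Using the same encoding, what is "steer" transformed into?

In those: t→y is +5, h→n is +6, o→v is +7, s→a is +8 — the shift increases by 1 each position. The shift increases by 1 at each position, starting from +5: 5, 6, 7, ….
Applying it to steer: s+5=x, t+6=z, e+7=l, e+8=m, r+9=a.

xzlma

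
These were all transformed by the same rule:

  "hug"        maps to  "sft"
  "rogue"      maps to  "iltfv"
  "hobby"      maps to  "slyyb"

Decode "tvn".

gem

Each pair mirrors across the alphabet (h↔s, u↔f, g↔t): positions sum to 25. Each letter is replaced by its mirror in the alphabet: a↔z, b↔y, c↔x, and so on (the Atbash cipher).
Decoding tvn: t↔g, v↔e, n↔m.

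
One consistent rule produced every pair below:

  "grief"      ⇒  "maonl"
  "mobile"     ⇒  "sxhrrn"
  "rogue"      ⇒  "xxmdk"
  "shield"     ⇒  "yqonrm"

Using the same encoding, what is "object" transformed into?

It's a Vigenère-style cipher with numeric key [6,9]: position i shifts by key[i mod 2].
On object: o+6=u, b+9=k, j+6=p, e+9=n, c+6=i, t+9=c.

ukpnic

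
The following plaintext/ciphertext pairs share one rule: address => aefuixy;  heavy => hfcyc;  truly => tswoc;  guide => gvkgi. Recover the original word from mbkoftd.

mailbox

Letter i (0-indexed) is shifted by i+0, so successive shifts are 0, 1, 2, ….
Undoing it on mbkoftd: m−0=m, b−1=a, k−2=i, o−3=l, f−4=b, t−5=o, d−6=x.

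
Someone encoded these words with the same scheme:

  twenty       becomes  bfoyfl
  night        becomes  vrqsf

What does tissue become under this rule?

The shift increases by 1 at each position, starting from +8: 8, 9, 10, ….
On tissue: t+8=b, i+9=r, s+10=c, s+11=d, u+12=g, e+13=r.

brcdgr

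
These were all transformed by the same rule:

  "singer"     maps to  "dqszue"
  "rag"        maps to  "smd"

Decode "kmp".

day

The output letters match the input read backwards, each shifted +12: singer reversed is regnis. Two steps: reverse the string, then apply a Caesar shift of +12.
Reversing it on kmp: shift back: k−12=y, m−12=a, p−12=d → yad; then reverse → day.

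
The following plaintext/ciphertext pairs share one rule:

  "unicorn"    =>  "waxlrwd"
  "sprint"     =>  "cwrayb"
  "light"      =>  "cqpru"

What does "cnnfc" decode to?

The output letters match the input read backwards, each shifted +9: unicorn reversed is nrocinu. The word is reversed, then every letter is shifted forward by 9.
Undoing it on cnnfc: shift back: c−9=t, n−9=e, n−9=e, f−9=w, c−9=t → teewt; then reverse → tweet.

tweet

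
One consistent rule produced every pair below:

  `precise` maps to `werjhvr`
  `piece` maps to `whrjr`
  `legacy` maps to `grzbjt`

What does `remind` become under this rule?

erxhoa

p(15)→w(22) and r(17)→e(4) fit y≡17x+1 (mod 26); the inverse of 17 mod 26 is 23. This is an affine cipher: with a=0,…,z=25, each position x becomes (17x+1) mod 26.
For remind: r(17)→17·17+1≡4=e; e(4)→17·4+1≡17=r; m(12)→17·12+1≡23=x; i(8)→17·8+1≡7=h; n(13)→17·13+1≡14=o; d(3)→17·3+1≡0=a (all mod 26).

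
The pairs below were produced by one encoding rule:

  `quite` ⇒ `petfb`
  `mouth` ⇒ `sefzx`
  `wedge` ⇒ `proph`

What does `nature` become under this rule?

pcfely

The output letters match the input read backwards, each shifted +11: quite reversed is etiuq. The word is reversed, then every letter is shifted forward by 11.
On nature: reverse → erutan; then shift: e+11=p, r+11=c, u+11=f, t+11=e, a+11=l, n+11=y.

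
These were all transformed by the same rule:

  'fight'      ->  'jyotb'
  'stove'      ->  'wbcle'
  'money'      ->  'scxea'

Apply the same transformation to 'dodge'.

zczoe

Treating letters as 0–25, the rule is x ↦ 5x + 10 (mod 26).
On dodge: d(3)→5·3+10≡25=z; o(14)→5·14+10≡2=c; d(3)→5·3+10≡25=z; g(6)→5·6+10≡14=o; e(4)→5·4+10≡4=e (all mod 26).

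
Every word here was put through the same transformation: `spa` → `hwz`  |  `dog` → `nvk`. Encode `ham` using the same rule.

The output letters match the input read backwards, each shifted +7: spa reversed is aps. Two steps: reverse the string, then apply a Caesar shift of +7.
On ham: reverse → mah; then shift: m+7=t, a+7=h, h+7=o.

tho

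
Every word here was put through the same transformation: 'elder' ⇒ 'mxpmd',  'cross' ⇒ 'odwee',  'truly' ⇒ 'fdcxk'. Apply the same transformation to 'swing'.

The shift depends on letter class: consonant l→x is +12, but vowel e→m is +8. The rule splits by letter class: vowels +8, consonants +12.
For swing: s(cons)+12=e, w(cons)+12=i, i(vowel)+8=q, n(cons)+12=z, g(cons)+12=s.

eiqzs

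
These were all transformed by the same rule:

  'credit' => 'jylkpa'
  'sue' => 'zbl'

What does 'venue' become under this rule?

clubl

Compare letters: c→j is +7, r→y is +7, e→l is +7 — a constant shift. This is a Caesar cipher with shift 7.
On venue: v+7=c, e+7=l, n+7=u, u+7=b, e+7=l.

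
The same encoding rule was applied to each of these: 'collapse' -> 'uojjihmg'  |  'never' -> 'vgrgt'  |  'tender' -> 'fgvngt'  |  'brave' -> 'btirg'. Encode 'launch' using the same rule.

jiyvul

c(2)→u(20) and o(14)→o(14) fit y≡19x+8 (mod 26); the inverse of 19 mod 26 is 11. This is an affine cipher: with a=0,…,z=25, each position x becomes (19x+8) mod 26.
On launch: l(11)→19·11+8≡9=j; a(0)→19·0+8≡8=i; u(20)→19·20+8≡24=y; n(13)→19·13+8≡21=v; c(2)→19·2+8≡20=u; h(7)→19·7+8≡11=l (all mod 26).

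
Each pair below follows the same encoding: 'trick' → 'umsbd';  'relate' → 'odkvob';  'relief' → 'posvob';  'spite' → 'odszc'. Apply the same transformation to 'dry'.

ibn

The output letters match the input read backwards, each shifted +10: trick reversed is kcirt. Two steps: reverse the string, then apply a Caesar shift of +10.
For dry: reverse → yrd; then shift: y+10=i, r+10=b, d+10=n.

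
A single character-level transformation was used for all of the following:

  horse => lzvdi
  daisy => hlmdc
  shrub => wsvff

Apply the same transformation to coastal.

gzedxlp

It's a Vigenère-style cipher with numeric key [4,11]: position i shifts by key[i mod 2].
Applying it to coastal: c+4=g, o+11=z, a+4=e, s+11=d, t+4=x, a+11=l, l+4=p.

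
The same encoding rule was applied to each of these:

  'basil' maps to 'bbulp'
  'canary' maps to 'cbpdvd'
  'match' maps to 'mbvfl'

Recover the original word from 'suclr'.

In basil: b→b is +0, a→b is +1, s→u is +2, i→l is +3 — the shift increases by 1 each position. Each letter shifts forward by its position index (0, 1, 2, …) — the shift grows by one for each successive letter.
Undoing it on suclr: s−0=s, u−1=t, c−2=a, l−3=i, r−4=n.

stain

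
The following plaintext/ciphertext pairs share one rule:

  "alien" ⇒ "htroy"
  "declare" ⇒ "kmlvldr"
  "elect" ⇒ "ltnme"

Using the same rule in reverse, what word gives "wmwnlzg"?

In alien: a→h is +7, l→t is +8, i→r is +9, e→o is +10 — the shift increases by 1 each position. Each letter shifts forward by (position + 7), i.e. 7, 8, 9, … — the shift grows by one for each successive letter.
Decoding wmwnlzg: w−7=p, m−8=e, w−9=n, n−10=d, l−11=a, z−12=n, g−13=t.

pendant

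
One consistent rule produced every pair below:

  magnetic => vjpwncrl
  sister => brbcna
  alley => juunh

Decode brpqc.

sight

Compare letters: m→v is +9, a→j is +9, g→p is +9 — a constant shift. Every letter moves 9 places later in the alphabet, wrapping around z→a.
Decoding brpqc: b−9=s, r−9=i, p−9=g, q−9=h, c−9=t.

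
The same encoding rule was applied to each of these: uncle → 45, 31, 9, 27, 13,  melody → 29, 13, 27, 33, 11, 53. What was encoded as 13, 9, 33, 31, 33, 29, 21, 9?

The formula is n = 2×(alphabet index, a=1) + 3.
Decoding 13, 9, 33, 31, 33, 29, 21, 9: 13→(13−3)÷2=5=e, 9→(9−3)÷2=3=c, 33→(33−3)÷2=15=o, 31→(31−3)÷2=14=n, 33→(33−3)÷2=15=o, 29→(29−3)÷2=13=m, 21→(21−3)÷2=9=i, 9→(9−3)÷2=3=c.

economic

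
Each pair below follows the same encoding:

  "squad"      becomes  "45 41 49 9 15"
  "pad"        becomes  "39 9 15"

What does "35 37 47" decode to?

not

s(#19)→45 and q(#17)→41: differences scale by 2, so n = 2·pos + 7. Each letter becomes 2×(its alphabet position, a=1..z=26) + 7.
Decoding 35 37 47: 35→(35−7)÷2=14=n, 37→(37−7)÷2=15=o, 47→(47−7)÷2=20=t.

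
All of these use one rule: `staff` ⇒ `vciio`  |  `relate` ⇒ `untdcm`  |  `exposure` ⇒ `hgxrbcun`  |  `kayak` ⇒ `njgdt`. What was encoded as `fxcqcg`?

county

It's a Vigenère-style cipher with numeric key [3,9,8]: position i shifts by key[i mod 3].
Reversing it on fxcqcg: f−3=c, x−9=o, c−8=u, q−3=n, c−9=t, g−8=y.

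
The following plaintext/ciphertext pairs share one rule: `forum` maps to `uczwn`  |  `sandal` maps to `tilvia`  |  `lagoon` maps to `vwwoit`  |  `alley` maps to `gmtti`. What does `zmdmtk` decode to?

clever

The output letters match the input read backwards, each shifted +8: forum reversed is murof. Two steps: reverse the string, then apply a Caesar shift of +8.
Reversing it on zmdmtk: shift back: z−8=r, m−8=e, d−8=v, m−8=e, t−8=l, k−8=c → revelc; then reverse → clever.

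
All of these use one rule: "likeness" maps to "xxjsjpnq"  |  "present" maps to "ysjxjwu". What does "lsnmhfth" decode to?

coaching

The output letters match the input read backwards, each shifted +5: likeness reversed is ssenekil. Read the word backwards and shift each letter +5.
Reversing it on lsnmhfth: shift back: l−5=g, s−5=n, n−5=i, m−5=h, h−5=c, f−5=a, t−5=o, h−5=c → gnihcaoc; then reverse → coaching.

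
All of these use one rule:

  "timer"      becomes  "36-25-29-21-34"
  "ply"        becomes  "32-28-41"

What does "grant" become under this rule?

23-34-17-30-36

The number is (letter's place in the alphabet, a=1) + 16.
Applying it to grant: g=7→23, r=18→34, a=1→17, n=14→30, t=20→36.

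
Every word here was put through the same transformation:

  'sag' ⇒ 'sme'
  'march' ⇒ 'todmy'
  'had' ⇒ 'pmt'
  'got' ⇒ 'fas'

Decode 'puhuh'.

vivid

The output letters match the input read backwards, each shifted +12: sag reversed is gas. The word is reversed, then every letter is shifted forward by 12.
Reversing it on puhuh: shift back: p−12=d, u−12=i, h−12=v, u−12=i, h−12=v → diviv; then reverse → vivid.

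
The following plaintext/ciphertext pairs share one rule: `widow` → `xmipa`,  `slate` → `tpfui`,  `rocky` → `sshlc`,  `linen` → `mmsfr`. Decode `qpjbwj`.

please

Shifts by position in widow: pos 0: w→x (+1), pos 1: i→m (+4), pos 2: d→i (+5), pos 3: o→p (+1), pos 4: w→a (+4) — repeating every 3. The shifts repeat in a cycle of length 3: positions 0,1,… shift by +1, +4, +5, then the pattern repeats.
Undoing it on qpjbwj: q−1=p, p−4=l, j−5=e, b−1=a, w−4=s, j−5=e.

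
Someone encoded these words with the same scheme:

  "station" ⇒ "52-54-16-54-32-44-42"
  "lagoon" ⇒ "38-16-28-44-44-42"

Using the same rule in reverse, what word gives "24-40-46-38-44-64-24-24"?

Each letter becomes 2×(its alphabet position, a=1..z=26) + 14.
Reversing it on 24-40-46-38-44-64-24-24: 24→(24−14)÷2=5=e, 40→(40−14)÷2=13=m, 46→(46−14)÷2=16=p, 38→(38−14)÷2=12=l, 44→(44−14)÷2=15=o, 64→(64−14)÷2=25=y, 24→(24−14)÷2=5=e, 24→(24−14)÷2=5=e.

employee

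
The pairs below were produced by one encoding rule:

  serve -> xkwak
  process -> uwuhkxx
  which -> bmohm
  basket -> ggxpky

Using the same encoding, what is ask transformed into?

gxp

The shift depends on letter class: consonant s→x is +5, but vowel e→k is +6. Two shifts are in play — +6 for a/e/i/o/u, +5 for every other letter.
Applying it to ask: a(vowel)+6=g, s(cons)+5=x, k(cons)+5=p.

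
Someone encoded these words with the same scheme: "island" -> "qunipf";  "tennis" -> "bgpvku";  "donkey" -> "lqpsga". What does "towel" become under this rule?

bqymn

It's a Vigenère-style cipher with numeric key [8,2,2]: position i shifts by key[i mod 3].
On towel: t+8=b, o+2=q, w+2=y, e+8=m, l+2=n.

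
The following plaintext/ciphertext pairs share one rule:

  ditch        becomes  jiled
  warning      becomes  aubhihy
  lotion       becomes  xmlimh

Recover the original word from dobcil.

hermit

d(3)→j(9) and i(8)→i(8) fit y≡5x+20 (mod 26); the inverse of 5 mod 26 is 21. Treating letters as 0–25, the rule is x ↦ 5x + 20 (mod 26).
Reversing it on dobcil: d(3)→21·(3−20)≡7=h; o(14)→21·(14−20)≡4=e; b(1)→21·(1−20)≡17=r; c(2)→21·(2−20)≡12=m; i(8)→21·(8−20)≡8=i; l(11)→21·(11−20)≡19=t (all mod 26).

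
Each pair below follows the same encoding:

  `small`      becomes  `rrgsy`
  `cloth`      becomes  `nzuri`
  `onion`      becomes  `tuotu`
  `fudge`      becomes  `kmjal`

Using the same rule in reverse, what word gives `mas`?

mug

Two steps: reverse the string, then apply a Caesar shift of +6.
Decoding mas: shift back: m−6=g, a−6=u, s−6=m → gum; then reverse → mug.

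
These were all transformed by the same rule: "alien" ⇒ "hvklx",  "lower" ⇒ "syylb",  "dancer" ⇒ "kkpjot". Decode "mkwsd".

fault

It's a Vigenère-style cipher with numeric key [7,10,2]: position i shifts by key[i mod 3].
Reversing it on mkwsd: m−7=f, k−10=a, w−2=u, s−7=l, d−10=t.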